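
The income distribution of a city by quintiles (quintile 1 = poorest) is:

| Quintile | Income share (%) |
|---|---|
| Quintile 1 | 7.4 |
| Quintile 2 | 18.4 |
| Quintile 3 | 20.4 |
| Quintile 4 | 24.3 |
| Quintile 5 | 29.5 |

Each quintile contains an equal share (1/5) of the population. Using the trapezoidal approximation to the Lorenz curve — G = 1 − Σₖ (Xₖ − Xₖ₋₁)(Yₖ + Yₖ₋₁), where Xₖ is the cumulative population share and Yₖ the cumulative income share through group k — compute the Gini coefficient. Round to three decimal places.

0.200

Cumulative income shares Yₖ: 0.0740, 0.2580, 0.4620, 0.7050, 1.0000
Σ (Xₖ−Xₖ₋₁)(Yₖ+Yₖ₋₁) = (1/5)(0.0740+0.0000) + (1/5)(0.2580+0.0740) + (1/5)(0.4620+0.2580) + (1/5)(0.7050+0.4620) + (1/5)(1.0000+0.7050)
  = 0.0148 + 0.0664 + 0.1440 + 0.2334 + 0.3410 = 0.7996
G = 1 − 0.7996 = 0.2004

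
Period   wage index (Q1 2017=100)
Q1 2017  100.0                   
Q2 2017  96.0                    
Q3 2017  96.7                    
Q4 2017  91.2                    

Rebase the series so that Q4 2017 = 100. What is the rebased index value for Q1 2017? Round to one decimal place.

109.6

Rebased(Q1 2017) = 100.0 / 91.2 × 100 = 109.6491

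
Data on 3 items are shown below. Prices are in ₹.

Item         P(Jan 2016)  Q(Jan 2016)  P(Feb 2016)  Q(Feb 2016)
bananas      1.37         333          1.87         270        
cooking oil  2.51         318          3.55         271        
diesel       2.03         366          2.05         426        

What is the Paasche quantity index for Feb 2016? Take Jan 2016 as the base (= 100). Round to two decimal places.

Paasche quantity index uses current-period prices as weights.
ΣP(Feb 2016)·Q(Feb 2016) = 1.87×270 + 3.55×271 + 2.05×426 = 504.9 + 962.05 + 873.3 = 2340.25
ΣP(Feb 2016)·Q(Jan 2016) = 1.87×333 + 3.55×318 + 2.05×366 = 622.71 + 1128.9 + 750.3 = 2501.91
Index = 2340.25 / 2501.91 × 100 = 93.5385

93.54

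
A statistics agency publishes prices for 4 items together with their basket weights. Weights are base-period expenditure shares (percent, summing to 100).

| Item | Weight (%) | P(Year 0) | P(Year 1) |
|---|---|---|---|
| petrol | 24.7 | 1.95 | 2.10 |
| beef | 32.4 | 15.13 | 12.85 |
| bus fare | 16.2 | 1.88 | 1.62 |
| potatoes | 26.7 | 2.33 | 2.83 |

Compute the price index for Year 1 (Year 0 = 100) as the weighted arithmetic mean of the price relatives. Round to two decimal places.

100.51

petrol: 24.7 × (2.10/1.95) = 24.7 × 1.076923 = 26.6000
beef: 32.4 × (12.85/15.13) = 32.4 × 0.849306 = 27.5175
bus fare: 16.2 × (1.62/1.88) = 16.2 × 0.861702 = 13.9596
potatoes: 26.7 × (2.83/2.33) = 26.7 × 1.214592 = 32.4296
Index = Σ wᵢ·(p₁ᵢ/p₀ᵢ) = 26.6000 + 27.5175 + 13.9596 + 32.4296 = 100.5067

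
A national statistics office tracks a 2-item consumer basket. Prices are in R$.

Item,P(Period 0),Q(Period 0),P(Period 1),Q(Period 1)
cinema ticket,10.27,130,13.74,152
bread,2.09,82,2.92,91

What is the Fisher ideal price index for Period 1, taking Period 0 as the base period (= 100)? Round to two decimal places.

Laspeyres component (base-period weights):
ΣP(Period 1)Q(Period 0) = 13.74×130 + 2.92×82 = 1786.2 + 239.44 = 2025.64
ΣP(Period 0)Q(Period 0) = 10.27×130 + 2.09×82 = 1335.1 + 171.38 = 1506.48
L = 2025.64 / 1506.48 × 100 = 134.4618
Paasche component (current-period weights):
ΣP(Period 1)Q(Period 1) = 13.74×152 + 2.92×91 = 2088.48 + 265.72 = 2354.2
ΣP(Period 0)Q(Period 1) = 10.27×152 + 2.09×91 = 1561.04 + 190.19 = 1751.23
P = 2354.2 / 1751.23 × 100 = 134.4312
Fisher = √(L × P) = √(134.4618 × 134.4312) = 134.4465

134.45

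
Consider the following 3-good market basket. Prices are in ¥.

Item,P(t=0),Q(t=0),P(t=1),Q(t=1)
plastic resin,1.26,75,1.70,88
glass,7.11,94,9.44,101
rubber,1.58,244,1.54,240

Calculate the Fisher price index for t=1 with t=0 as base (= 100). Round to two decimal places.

121.49

Laspeyres component (base-period weights):
ΣP(t=1)Q(t=0) = 1.70×75 + 9.44×94 + 1.54×244 = 127.5 + 887.36 + 375.76 = 1390.62
ΣP(t=0)Q(t=0) = 1.26×75 + 7.11×94 + 1.58×244 = 94.5 + 668.34 + 385.52 = 1148.36
L = 1390.62 / 1148.36 × 100 = 121.0962
Paasche component (current-period weights):
ΣP(t=1)Q(t=1) = 1.70×88 + 9.44×101 + 1.54×240 = 149.6 + 953.44 + 369.6 = 1472.64
ΣP(t=0)Q(t=1) = 1.26×88 + 7.11×101 + 1.58×240 = 110.88 + 718.11 + 379.2 = 1208.19
P = 1472.64 / 1208.19 × 100 = 121.8881
Fisher = √(L × P) = √(121.0962 × 121.8881) = 121.4915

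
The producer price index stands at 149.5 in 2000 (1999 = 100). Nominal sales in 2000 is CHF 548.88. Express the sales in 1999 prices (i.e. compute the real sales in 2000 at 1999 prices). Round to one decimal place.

367.1

Real = Nominal ÷ (Index/100) = 548.88 ÷ (149.5/100)
     = 548.88 ÷ 1.495 = 367.1438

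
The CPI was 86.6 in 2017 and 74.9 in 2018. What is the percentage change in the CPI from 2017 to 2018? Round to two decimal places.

Change = (74.9 − 86.6) / 86.6 × 100
       = -11.7 / 86.6 × 100 = -13.5104%

-13.51%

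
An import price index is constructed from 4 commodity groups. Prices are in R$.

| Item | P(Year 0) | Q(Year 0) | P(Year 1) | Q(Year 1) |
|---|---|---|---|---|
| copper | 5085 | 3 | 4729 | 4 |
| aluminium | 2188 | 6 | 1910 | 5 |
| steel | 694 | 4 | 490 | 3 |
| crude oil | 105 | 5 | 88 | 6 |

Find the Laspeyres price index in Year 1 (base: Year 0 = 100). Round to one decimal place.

Laspeyres price index uses base-period quantities as weights.
ΣP(Year 1)·Q(Year 0) = 4729×3 + 1910×6 + 490×4 + 88×5 = 14187 + 11460 + 1960 + 440 = 28047
ΣP(Year 0)·Q(Year 0) = 5085×3 + 2188×6 + 694×4 + 105×5 = 15255 + 13128 + 2776 + 525 = 31684
Index = 28047 / 31684 × 100 = 88.5210

88.5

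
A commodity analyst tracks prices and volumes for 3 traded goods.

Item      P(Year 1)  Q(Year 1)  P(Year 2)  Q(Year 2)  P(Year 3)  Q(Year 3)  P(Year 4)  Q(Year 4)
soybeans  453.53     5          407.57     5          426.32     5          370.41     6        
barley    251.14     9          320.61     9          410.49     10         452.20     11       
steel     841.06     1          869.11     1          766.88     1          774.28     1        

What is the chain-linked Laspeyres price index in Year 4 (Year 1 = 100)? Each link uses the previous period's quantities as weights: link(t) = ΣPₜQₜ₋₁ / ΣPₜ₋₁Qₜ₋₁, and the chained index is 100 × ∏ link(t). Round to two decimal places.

125.34

Link Year 1→Year 2:
ΣP(Year 2)Q(Year 1) = 407.57×5 + 320.61×9 + 869.11×1 = 2037.85 + 2885.49 + 869.11 = 5792.45
ΣP(Year 1)Q(Year 1) = 453.53×5 + 251.14×9 + 841.06×1 = 2267.65 + 2260.26 + 841.06 = 5368.97
link = 5792.45/5368.97 = 1.078875
Link Year 2→Year 3:
ΣP(Year 3)Q(Year 2) = 426.32×5 + 410.49×9 + 766.88×1 = 2131.6 + 3694.41 + 766.88 = 6592.89
ΣP(Year 2)Q(Year 2) = 407.57×5 + 320.61×9 + 869.11×1 = 2037.85 + 2885.49 + 869.11 = 5792.45
link = 6592.89/5792.45 = 1.138187
Link Year 3→Year 4:
ΣP(Year 4)Q(Year 3) = 370.41×5 + 452.20×10 + 774.28×1 = 1852.05 + 4522 + 774.28 = 7148.33
ΣP(Year 3)Q(Year 3) = 426.32×5 + 410.49×10 + 766.88×1 = 2131.6 + 4104.9 + 766.88 = 7003.38
link = 7148.33/7003.38 = 1.020697
Chained index = 100 × 1.078875 × 1.138187 × 1.020697 = 125.3377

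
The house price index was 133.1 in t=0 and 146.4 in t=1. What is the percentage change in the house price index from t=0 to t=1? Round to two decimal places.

9.99%

Change = (146.4 − 133.1) / 133.1 × 100
       = 13.3 / 133.1 × 100 = 9.9925%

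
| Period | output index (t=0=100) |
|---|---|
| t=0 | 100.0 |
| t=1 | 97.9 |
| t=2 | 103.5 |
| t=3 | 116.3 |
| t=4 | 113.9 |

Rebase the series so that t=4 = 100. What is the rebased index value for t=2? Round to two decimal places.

Rebased(t=2) = 103.5 / 113.9 × 100 = 90.8692

90.87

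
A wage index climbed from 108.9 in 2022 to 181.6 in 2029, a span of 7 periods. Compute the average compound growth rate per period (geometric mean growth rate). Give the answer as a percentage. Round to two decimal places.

Growth factor = (181.6/108.9)^(1/7) = (1.667585)^(1/7) = 1.075788
Growth rate = 1.075788 − 1 = 0.075788 = 7.5788%

7.58%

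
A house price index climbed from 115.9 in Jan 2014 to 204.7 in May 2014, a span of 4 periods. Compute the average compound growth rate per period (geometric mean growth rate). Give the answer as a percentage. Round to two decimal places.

15.28%

Growth factor = (204.7/115.9)^(1/4) = (1.766178)^(1/4) = 1.152812
Growth rate = 1.152812 − 1 = 0.152812 = 15.2812%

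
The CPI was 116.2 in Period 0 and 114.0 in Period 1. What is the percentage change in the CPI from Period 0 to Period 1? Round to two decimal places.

Change = (114.0 − 116.2) / 116.2 × 100
       = -2.2 / 116.2 × 100 = -1.8933%

-1.89%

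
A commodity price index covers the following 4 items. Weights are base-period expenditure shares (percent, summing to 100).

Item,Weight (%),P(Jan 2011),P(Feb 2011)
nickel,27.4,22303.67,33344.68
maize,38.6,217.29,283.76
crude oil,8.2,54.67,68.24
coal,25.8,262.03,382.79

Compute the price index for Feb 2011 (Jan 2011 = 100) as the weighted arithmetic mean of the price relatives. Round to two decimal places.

139.30

nickel: 27.4 × (33344.68/22303.67) = 27.4 × 1.495031 = 40.9639
maize: 38.6 × (283.76/217.29) = 38.6 × 1.305905 = 50.4079
crude oil: 8.2 × (68.24/54.67) = 8.2 × 1.248217 = 10.2354
coal: 25.8 × (382.79/262.03) = 25.8 × 1.460863 = 37.6903
Index = Σ wᵢ·(p₁ᵢ/p₀ᵢ) = 40.9639 + 50.4079 + 10.2354 + 37.6903 = 139.2974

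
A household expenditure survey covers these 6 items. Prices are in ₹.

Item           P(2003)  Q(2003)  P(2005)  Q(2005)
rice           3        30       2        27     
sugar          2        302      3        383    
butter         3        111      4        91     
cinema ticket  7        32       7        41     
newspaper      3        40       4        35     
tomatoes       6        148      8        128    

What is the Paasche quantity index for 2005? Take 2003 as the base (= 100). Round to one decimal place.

101.3

Paasche quantity index uses current-period prices as weights.
ΣP(2005)·Q(2005) = 2×27 + 3×383 + 4×91 + 7×41 + 4×35 + 8×128 = 54 + 1149 + 364 + 287 + 140 + 1024 = 3018
ΣP(2005)·Q(2003) = 2×30 + 3×302 + 4×111 + 7×32 + 4×40 + 8×148 = 60 + 906 + 444 + 224 + 160 + 1184 = 2978
Index = 3018 / 2978 × 100 = 101.3432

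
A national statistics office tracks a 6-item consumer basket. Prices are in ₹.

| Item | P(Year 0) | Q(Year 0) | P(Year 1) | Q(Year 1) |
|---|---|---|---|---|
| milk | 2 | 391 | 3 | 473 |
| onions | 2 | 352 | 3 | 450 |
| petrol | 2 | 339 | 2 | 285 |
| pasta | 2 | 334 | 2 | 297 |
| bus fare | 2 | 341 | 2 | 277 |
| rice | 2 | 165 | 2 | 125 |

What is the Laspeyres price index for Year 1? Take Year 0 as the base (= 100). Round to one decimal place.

Laspeyres price index uses base-period quantities as weights.
ΣP(Year 1)·Q(Year 0) = 3×391 + 3×352 + 2×339 + 2×334 + 2×341 + 2×165 = 1173 + 1056 + 678 + 668 + 682 + 330 = 4587
ΣP(Year 0)·Q(Year 0) = 2×391 + 2×352 + 2×339 + 2×334 + 2×341 + 2×165 = 782 + 704 + 678 + 668 + 682 + 330 = 3844
Index = 4587 / 3844 × 100 = 119.3288

119.3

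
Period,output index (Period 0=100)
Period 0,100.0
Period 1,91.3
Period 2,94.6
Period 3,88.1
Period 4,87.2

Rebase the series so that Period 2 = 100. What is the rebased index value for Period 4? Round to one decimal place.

92.2

Rebased(Period 4) = 87.2 / 94.6 × 100 = 92.1776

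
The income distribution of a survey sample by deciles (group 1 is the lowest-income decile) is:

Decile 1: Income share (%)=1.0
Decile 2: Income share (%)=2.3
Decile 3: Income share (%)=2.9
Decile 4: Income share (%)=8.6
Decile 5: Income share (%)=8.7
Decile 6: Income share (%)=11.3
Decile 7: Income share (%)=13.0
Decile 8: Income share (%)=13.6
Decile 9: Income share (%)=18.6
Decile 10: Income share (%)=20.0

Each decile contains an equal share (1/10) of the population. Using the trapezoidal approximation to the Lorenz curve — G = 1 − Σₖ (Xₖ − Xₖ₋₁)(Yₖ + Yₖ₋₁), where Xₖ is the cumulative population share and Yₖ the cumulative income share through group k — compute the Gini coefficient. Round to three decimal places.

0.354

Cumulative income shares Yₖ: 0.0100, 0.0330, 0.0620, 0.1480, 0.2350, 0.3480, 0.4780, 0.6140, 0.8000, 1.0000
Σ (Xₖ−Xₖ₋₁)(Yₖ+Yₖ₋₁) = (1/10)(0.0100+0.0000) + (1/10)(0.0330+0.0100) + (1/10)(0.0620+0.0330) + (1/10)(0.1480+0.0620) + (1/10)(0.2350+0.1480) + (1/10)(0.3480+0.2350) + (1/10)(0.4780+0.3480) + (1/10)(0.6140+0.4780) + (1/10)(0.8000+0.6140) + (1/10)(1.0000+0.8000)
  = 0.0010 + 0.0043 + 0.0095 + 0.0210 + 0.0383 + 0.0583 + 0.0826 + 0.1092 + 0.1414 + 0.1800 = 0.6456
G = 1 − 0.6456 = 0.3544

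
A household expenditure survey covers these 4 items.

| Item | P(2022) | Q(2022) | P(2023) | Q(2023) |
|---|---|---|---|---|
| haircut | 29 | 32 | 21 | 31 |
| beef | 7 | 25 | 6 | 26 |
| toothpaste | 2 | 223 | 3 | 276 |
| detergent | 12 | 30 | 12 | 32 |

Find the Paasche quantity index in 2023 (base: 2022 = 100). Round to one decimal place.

Paasche quantity index uses current-period prices as weights.
ΣP(2023)·Q(2023) = 21×31 + 6×26 + 3×276 + 12×32 = 651 + 156 + 828 + 384 = 2019
ΣP(2023)·Q(2022) = 21×32 + 6×25 + 3×223 + 12×30 = 672 + 150 + 669 + 360 = 1851
Index = 2019 / 1851 × 100 = 109.0762

109.1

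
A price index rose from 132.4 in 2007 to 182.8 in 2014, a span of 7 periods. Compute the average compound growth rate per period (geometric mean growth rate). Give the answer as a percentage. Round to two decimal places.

4.72%

Growth factor = (182.8/132.4)^(1/7) = (1.380665)^(1/7) = 1.047159
Growth rate = 1.047159 − 1 = 0.047159 = 4.7159%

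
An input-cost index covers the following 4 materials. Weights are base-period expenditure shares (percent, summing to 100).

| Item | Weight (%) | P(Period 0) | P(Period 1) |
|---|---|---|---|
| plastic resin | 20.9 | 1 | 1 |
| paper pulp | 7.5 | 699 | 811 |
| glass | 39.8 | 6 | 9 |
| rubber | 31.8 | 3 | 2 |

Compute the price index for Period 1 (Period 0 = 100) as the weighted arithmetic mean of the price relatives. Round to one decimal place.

plastic resin: 20.9 × (1/1) = 20.9 × 1.000000 = 20.9000
paper pulp: 7.5 × (811/699) = 7.5 × 1.160229 = 8.7017
glass: 39.8 × (9/6) = 39.8 × 1.500000 = 59.7000
rubber: 31.8 × (2/3) = 31.8 × 0.666667 = 21.2000
Index = Σ wᵢ·(p₁ᵢ/p₀ᵢ) = 20.9000 + 8.7017 + 59.7000 + 21.2000 = 110.5017

110.5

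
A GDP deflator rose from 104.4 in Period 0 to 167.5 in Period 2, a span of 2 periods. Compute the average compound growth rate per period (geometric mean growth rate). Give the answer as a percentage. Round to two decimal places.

26.67%

Growth factor = (167.5/104.4)^(1/2) = (1.604406)^(1/2) = 1.266652
Growth rate = 1.266652 − 1 = 0.266652 = 26.6652%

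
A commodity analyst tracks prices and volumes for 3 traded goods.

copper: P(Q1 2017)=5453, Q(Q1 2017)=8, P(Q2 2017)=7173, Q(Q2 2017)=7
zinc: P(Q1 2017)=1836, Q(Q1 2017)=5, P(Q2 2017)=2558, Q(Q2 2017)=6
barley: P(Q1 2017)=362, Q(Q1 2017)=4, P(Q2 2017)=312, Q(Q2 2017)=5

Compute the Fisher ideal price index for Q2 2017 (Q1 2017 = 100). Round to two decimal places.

131.63

Laspeyres component (base-period weights):
ΣP(Q2 2017)Q(Q1 2017) = 7173×8 + 2558×5 + 312×4 = 57384 + 12790 + 1248 = 71422
ΣP(Q1 2017)Q(Q1 2017) = 5453×8 + 1836×5 + 362×4 = 43624 + 9180 + 1448 = 54252
L = 71422 / 54252 × 100 = 131.6486
Paasche component (current-period weights):
ΣP(Q2 2017)Q(Q2 2017) = 7173×7 + 2558×6 + 312×5 = 50211 + 15348 + 1560 = 67119
ΣP(Q1 2017)Q(Q2 2017) = 5453×7 + 1836×6 + 362×5 = 38171 + 11016 + 1810 = 50997
P = 67119 / 50997 × 100 = 131.6136
Fisher = √(L × P) = √(131.6486 × 131.6136) = 131.6311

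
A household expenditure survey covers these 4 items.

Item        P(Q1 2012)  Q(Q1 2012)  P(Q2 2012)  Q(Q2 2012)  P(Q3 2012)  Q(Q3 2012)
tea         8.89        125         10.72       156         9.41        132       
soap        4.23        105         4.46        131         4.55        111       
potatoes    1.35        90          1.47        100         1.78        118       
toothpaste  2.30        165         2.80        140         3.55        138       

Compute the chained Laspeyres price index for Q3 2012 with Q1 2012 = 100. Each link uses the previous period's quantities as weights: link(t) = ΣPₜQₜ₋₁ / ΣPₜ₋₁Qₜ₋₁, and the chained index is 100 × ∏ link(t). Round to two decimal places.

114.47

Link Q1 2012→Q2 2012:
ΣP(Q2 2012)Q(Q1 2012) = 10.72×125 + 4.46×105 + 1.47×90 + 2.80×165 = 1340 + 468.3 + 132.3 + 462 = 2402.6
ΣP(Q1 2012)Q(Q1 2012) = 8.89×125 + 4.23×105 + 1.35×90 + 2.30×165 = 1111.25 + 444.15 + 121.5 + 379.5 = 2056.4
link = 2402.6/2056.4 = 1.168352
Link Q2 2012→Q3 2012:
ΣP(Q3 2012)Q(Q2 2012) = 9.41×156 + 4.55×131 + 1.78×100 + 3.55×140 = 1467.96 + 596.05 + 178 + 497 = 2739.01
ΣP(Q2 2012)Q(Q2 2012) = 10.72×156 + 4.46×131 + 1.47×100 + 2.80×140 = 1672.32 + 584.26 + 147 + 392 = 2795.58
link = 2739.01/2795.58 = 0.979764
Chained index = 100 × 1.168352 × 0.979764 = 114.4710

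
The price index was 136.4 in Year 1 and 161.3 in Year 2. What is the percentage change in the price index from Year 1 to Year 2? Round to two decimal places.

18.26%

Change = (161.3 − 136.4) / 136.4 × 100
       = 24.9 / 136.4 × 100 = 18.2551%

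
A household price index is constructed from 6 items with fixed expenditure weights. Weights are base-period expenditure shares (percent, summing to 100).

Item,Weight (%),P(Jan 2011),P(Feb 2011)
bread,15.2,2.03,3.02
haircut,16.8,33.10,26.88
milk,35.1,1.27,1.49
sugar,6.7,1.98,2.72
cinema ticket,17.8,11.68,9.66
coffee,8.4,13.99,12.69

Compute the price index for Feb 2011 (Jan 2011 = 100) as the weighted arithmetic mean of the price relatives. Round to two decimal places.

bread: 15.2 × (3.02/2.03) = 15.2 × 1.487685 = 22.6128
haircut: 16.8 × (26.88/33.10) = 16.8 × 0.812085 = 13.6430
milk: 35.1 × (1.49/1.27) = 35.1 × 1.173228 = 41.1803
sugar: 6.7 × (2.72/1.98) = 6.7 × 1.373737 = 9.2040
cinema ticket: 17.8 × (9.66/11.68) = 17.8 × 0.827055 = 14.7216
coffee: 8.4 × (12.69/13.99) = 8.4 × 0.907076 = 7.6194
Index = Σ wᵢ·(p₁ᵢ/p₀ᵢ) = 22.6128 + 13.6430 + 41.1803 + 9.2040 + 14.7216 + 7.6194 = 108.9812

108.98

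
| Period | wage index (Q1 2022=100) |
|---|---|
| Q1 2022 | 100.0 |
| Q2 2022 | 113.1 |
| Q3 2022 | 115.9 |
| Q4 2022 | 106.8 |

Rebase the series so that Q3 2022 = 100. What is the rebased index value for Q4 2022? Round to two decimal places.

Rebased(Q4 2022) = 106.8 / 115.9 × 100 = 92.1484

92.15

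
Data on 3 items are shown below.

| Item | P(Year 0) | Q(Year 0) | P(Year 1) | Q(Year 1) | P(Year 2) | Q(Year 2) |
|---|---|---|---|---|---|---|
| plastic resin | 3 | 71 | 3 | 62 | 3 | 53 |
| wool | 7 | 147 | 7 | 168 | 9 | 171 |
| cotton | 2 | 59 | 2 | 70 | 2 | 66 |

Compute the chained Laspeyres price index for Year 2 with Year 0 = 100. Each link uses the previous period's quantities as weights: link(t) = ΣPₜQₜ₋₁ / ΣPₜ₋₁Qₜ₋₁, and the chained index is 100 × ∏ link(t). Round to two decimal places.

Link Year 0→Year 1:
ΣP(Year 1)Q(Year 0) = 3×71 + 7×147 + 2×59 = 213 + 1029 + 118 = 1360
ΣP(Year 0)Q(Year 0) = 3×71 + 7×147 + 2×59 = 213 + 1029 + 118 = 1360
link = 1360/1360 = 1.000000
Link Year 1→Year 2:
ΣP(Year 2)Q(Year 1) = 3×62 + 9×168 + 2×70 = 186 + 1512 + 140 = 1838
ΣP(Year 1)Q(Year 1) = 3×62 + 7×168 + 2×70 = 186 + 1176 + 140 = 1502
link = 1838/1502 = 1.223702
Chained index = 100 × 1.000000 × 1.223702 = 122.3702

122.37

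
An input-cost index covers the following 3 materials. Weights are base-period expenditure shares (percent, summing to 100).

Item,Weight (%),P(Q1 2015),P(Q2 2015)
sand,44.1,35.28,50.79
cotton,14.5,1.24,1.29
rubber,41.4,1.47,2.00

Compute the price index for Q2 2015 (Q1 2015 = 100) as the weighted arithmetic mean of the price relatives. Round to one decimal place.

134.9

sand: 44.1 × (50.79/35.28) = 44.1 × 1.439626 = 63.4875
cotton: 14.5 × (1.29/1.24) = 14.5 × 1.040323 = 15.0847
rubber: 41.4 × (2.00/1.47) = 41.4 × 1.360544 = 56.3265
Index = Σ wᵢ·(p₁ᵢ/p₀ᵢ) = 63.4875 + 15.0847 + 56.3265 = 134.8987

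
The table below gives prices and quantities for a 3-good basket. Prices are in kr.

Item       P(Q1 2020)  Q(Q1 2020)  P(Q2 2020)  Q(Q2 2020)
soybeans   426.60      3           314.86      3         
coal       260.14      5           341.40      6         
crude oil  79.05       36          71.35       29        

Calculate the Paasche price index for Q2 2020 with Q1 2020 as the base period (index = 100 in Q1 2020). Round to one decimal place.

98.6

Paasche price index uses current-period quantities as weights.
ΣP(Q2 2020)·Q(Q2 2020) = 314.86×3 + 341.40×6 + 71.35×29 = 944.58 + 2048.4 + 2069.15 = 5062.13
ΣP(Q1 2020)·Q(Q2 2020) = 426.60×3 + 260.14×6 + 79.05×29 = 1279.8 + 1560.84 + 2292.45 = 5133.09
Index = 5062.13 / 5133.09 × 100 = 98.6176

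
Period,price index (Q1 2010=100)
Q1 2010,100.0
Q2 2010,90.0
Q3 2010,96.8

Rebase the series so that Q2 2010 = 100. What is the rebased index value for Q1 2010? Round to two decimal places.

111.11

Rebased(Q1 2010) = 100.0 / 90.0 × 100 = 111.1111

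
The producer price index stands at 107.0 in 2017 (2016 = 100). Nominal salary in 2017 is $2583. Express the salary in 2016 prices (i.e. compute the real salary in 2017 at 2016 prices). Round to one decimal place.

Real = Nominal ÷ (Index/100) = 2583 ÷ (107.0/100)
     = 2583 ÷ 1.070 = 2414.0187

2414.0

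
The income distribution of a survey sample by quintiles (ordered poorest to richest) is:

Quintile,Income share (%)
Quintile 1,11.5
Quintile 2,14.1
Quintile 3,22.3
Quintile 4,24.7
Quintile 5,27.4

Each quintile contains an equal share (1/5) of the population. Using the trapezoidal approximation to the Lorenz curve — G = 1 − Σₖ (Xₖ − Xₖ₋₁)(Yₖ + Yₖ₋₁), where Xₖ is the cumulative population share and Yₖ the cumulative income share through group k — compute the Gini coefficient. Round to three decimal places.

0.170

Cumulative income shares Yₖ: 0.1150, 0.2560, 0.4790, 0.7260, 1.0000
Σ (Xₖ−Xₖ₋₁)(Yₖ+Yₖ₋₁) = (1/5)(0.1150+0.0000) + (1/5)(0.2560+0.1150) + (1/5)(0.4790+0.2560) + (1/5)(0.7260+0.4790) + (1/5)(1.0000+0.7260)
  = 0.0230 + 0.0742 + 0.1470 + 0.2410 + 0.3452 = 0.8304
G = 1 − 0.8304 = 0.1696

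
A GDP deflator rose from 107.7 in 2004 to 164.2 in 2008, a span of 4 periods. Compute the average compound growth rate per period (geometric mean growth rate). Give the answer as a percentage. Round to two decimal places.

11.12%

Growth factor = (164.2/107.7)^(1/4) = (1.524605)^(1/4) = 1.111193
Growth rate = 1.111193 − 1 = 0.111193 = 11.1193%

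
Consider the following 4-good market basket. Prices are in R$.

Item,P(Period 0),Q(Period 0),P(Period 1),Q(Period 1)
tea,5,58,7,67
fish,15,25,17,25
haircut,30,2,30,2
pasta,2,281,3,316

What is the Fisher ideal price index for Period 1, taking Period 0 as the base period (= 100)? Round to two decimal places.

135.20

Laspeyres component (base-period weights):
ΣP(Period 1)Q(Period 0) = 7×58 + 17×25 + 30×2 + 3×281 = 406 + 425 + 60 + 843 = 1734
ΣP(Period 0)Q(Period 0) = 5×58 + 15×25 + 30×2 + 2×281 = 290 + 375 + 60 + 562 = 1287
L = 1734 / 1287 × 100 = 134.7319
Paasche component (current-period weights):
ΣP(Period 1)Q(Period 1) = 7×67 + 17×25 + 30×2 + 3×316 = 469 + 425 + 60 + 948 = 1902
ΣP(Period 0)Q(Period 1) = 5×67 + 15×25 + 30×2 + 2×316 = 335 + 375 + 60 + 632 = 1402
P = 1902 / 1402 × 100 = 135.6633
Fisher = √(L × P) = √(134.7319 × 135.6633) = 135.1968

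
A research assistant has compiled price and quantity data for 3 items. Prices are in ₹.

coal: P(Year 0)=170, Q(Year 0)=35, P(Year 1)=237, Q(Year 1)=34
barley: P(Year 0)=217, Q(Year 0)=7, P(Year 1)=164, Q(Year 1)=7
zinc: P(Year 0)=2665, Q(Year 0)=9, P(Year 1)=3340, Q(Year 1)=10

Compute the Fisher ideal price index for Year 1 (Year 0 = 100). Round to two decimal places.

Laspeyres component (base-period weights):
ΣP(Year 1)Q(Year 0) = 237×35 + 164×7 + 3340×9 = 8295 + 1148 + 30060 = 39503
ΣP(Year 0)Q(Year 0) = 170×35 + 217×7 + 2665×9 = 5950 + 1519 + 23985 = 31454
L = 39503 / 31454 × 100 = 125.5898
Paasche component (current-period weights):
ΣP(Year 1)Q(Year 1) = 237×34 + 164×7 + 3340×10 = 8058 + 1148 + 33400 = 42606
ΣP(Year 0)Q(Year 1) = 170×34 + 217×7 + 2665×10 = 5780 + 1519 + 26650 = 33949
P = 42606 / 33949 × 100 = 125.5000
Fisher = √(L × P) = √(125.5898 × 125.5000) = 125.5449

125.54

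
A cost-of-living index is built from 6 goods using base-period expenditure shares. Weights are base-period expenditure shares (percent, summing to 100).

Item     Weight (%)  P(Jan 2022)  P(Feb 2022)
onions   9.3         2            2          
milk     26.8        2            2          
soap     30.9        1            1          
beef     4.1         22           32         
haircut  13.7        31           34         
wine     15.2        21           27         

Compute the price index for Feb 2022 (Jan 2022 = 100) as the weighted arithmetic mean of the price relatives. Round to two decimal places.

107.53

onions: 9.3 × (2/2) = 9.3 × 1.000000 = 9.3000
milk: 26.8 × (2/2) = 26.8 × 1.000000 = 26.8000
soap: 30.9 × (1/1) = 30.9 × 1.000000 = 30.9000
beef: 4.1 × (32/22) = 4.1 × 1.454545 = 5.9636
haircut: 13.7 × (34/31) = 13.7 × 1.096774 = 15.0258
wine: 15.2 × (27/21) = 15.2 × 1.285714 = 19.5429
Index = Σ wᵢ·(p₁ᵢ/p₀ᵢ) = 9.3000 + 26.8000 + 30.9000 + 5.9636 + 15.0258 + 19.5429 = 107.5323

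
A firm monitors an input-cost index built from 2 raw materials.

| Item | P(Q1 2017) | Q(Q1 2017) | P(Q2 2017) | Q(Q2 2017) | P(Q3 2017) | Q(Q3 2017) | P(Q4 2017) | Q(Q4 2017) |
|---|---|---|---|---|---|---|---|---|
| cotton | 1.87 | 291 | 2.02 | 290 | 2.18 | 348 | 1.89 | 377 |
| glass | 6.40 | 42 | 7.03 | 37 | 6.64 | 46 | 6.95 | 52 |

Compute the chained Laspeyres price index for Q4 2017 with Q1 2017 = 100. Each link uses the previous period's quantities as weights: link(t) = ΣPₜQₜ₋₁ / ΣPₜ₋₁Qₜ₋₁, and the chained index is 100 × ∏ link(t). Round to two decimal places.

Link Q1 2017→Q2 2017:
ΣP(Q2 2017)Q(Q1 2017) = 2.02×291 + 7.03×42 = 587.82 + 295.26 = 883.08
ΣP(Q1 2017)Q(Q1 2017) = 1.87×291 + 6.40×42 = 544.17 + 268.8 = 812.97
link = 883.08/812.97 = 1.086239
Link Q2 2017→Q3 2017:
ΣP(Q3 2017)Q(Q2 2017) = 2.18×290 + 6.64×37 = 632.2 + 245.68 = 877.88
ΣP(Q2 2017)Q(Q2 2017) = 2.02×290 + 7.03×37 = 585.8 + 260.11 = 845.91
link = 877.88/845.91 = 1.037794
Link Q3 2017→Q4 2017:
ΣP(Q4 2017)Q(Q3 2017) = 1.89×348 + 6.95×46 = 657.72 + 319.7 = 977.42
ΣP(Q3 2017)Q(Q3 2017) = 2.18×348 + 6.64×46 = 758.64 + 305.44 = 1064.08
link = 977.42/1064.08 = 0.918559
Chained index = 100 × 1.086239 × 1.037794 × 0.918559 = 103.5484

103.55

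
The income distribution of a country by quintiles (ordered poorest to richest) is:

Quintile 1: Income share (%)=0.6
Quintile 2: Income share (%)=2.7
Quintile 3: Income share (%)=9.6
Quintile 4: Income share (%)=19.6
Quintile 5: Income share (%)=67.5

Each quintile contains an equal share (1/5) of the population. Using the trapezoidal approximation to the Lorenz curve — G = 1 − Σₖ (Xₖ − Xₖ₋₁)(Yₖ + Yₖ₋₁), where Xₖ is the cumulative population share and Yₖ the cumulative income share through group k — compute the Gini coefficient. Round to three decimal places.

0.603

Cumulative income shares Yₖ: 0.0060, 0.0330, 0.1290, 0.3250, 1.0000
Σ (Xₖ−Xₖ₋₁)(Yₖ+Yₖ₋₁) = (1/5)(0.0060+0.0000) + (1/5)(0.0330+0.0060) + (1/5)(0.1290+0.0330) + (1/5)(0.3250+0.1290) + (1/5)(1.0000+0.3250)
  = 0.0012 + 0.0078 + 0.0324 + 0.0908 + 0.2650 = 0.3972
G = 1 − 0.3972 = 0.6028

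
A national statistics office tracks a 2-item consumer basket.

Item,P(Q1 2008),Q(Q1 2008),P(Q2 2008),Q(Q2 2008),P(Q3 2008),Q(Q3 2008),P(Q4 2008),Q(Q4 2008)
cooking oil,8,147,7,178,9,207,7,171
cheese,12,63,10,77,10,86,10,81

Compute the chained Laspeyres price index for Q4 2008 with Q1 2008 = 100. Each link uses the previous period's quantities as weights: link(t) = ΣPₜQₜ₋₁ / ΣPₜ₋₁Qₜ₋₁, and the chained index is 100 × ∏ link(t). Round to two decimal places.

85.67

Link Q1 2008→Q2 2008:
ΣP(Q2 2008)Q(Q1 2008) = 7×147 + 10×63 = 1029 + 630 = 1659
ΣP(Q1 2008)Q(Q1 2008) = 8×147 + 12×63 = 1176 + 756 = 1932
link = 1659/1932 = 0.858696
Link Q2 2008→Q3 2008:
ΣP(Q3 2008)Q(Q2 2008) = 9×178 + 10×77 = 1602 + 770 = 2372
ΣP(Q2 2008)Q(Q2 2008) = 7×178 + 10×77 = 1246 + 770 = 2016
link = 2372/2016 = 1.176587
Link Q3 2008→Q4 2008:
ΣP(Q4 2008)Q(Q3 2008) = 7×207 + 10×86 = 1449 + 860 = 2309
ΣP(Q3 2008)Q(Q3 2008) = 9×207 + 10×86 = 1863 + 860 = 2723
link = 2309/2723 = 0.847962
Chained index = 100 × 0.858696 × 1.176587 × 0.847962 = 85.6722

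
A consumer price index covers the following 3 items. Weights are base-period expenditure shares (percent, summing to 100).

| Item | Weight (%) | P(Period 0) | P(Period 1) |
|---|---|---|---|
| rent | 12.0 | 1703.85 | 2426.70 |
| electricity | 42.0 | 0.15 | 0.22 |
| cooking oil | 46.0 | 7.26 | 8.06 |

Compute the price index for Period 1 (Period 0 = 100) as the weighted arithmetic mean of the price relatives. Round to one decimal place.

rent: 12.0 × (2426.70/1703.85) = 12.0 × 1.424245 = 17.0909
electricity: 42.0 × (0.22/0.15) = 42.0 × 1.466667 = 61.6000
cooking oil: 46.0 × (8.06/7.26) = 46.0 × 1.110193 = 51.0689
Index = Σ wᵢ·(p₁ᵢ/p₀ᵢ) = 17.0909 + 61.6000 + 51.0689 = 129.7598

129.8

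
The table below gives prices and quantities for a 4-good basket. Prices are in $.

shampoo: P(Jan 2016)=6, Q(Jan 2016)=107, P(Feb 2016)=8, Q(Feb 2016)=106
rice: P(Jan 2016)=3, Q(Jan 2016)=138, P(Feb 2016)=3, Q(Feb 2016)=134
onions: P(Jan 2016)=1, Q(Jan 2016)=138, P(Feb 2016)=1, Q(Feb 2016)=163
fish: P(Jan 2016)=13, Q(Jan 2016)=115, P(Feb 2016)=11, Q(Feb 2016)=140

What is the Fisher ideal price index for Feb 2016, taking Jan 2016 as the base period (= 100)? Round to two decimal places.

Laspeyres component (base-period weights):
ΣP(Feb 2016)Q(Jan 2016) = 8×107 + 3×138 + 1×138 + 11×115 = 856 + 414 + 138 + 1265 = 2673
ΣP(Jan 2016)Q(Jan 2016) = 6×107 + 3×138 + 1×138 + 13×115 = 642 + 414 + 138 + 1495 = 2689
L = 2673 / 2689 × 100 = 99.4050
Paasche component (current-period weights):
ΣP(Feb 2016)Q(Feb 2016) = 8×106 + 3×134 + 1×163 + 11×140 = 848 + 402 + 163 + 1540 = 2953
ΣP(Jan 2016)Q(Feb 2016) = 6×106 + 3×134 + 1×163 + 13×140 = 636 + 402 + 163 + 1820 = 3021
P = 2953 / 3021 × 100 = 97.7491
Fisher = √(L × P) = √(99.4050 × 97.7491) = 98.5736

98.57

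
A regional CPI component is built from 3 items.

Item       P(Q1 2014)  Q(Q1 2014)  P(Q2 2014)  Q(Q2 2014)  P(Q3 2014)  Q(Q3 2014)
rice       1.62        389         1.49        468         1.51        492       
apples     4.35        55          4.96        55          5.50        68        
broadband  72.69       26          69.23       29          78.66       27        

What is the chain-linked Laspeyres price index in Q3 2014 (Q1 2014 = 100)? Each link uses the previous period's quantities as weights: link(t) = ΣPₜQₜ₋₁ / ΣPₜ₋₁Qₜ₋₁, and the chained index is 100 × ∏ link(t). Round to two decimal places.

106.21

Link Q1 2014→Q2 2014:
ΣP(Q2 2014)Q(Q1 2014) = 1.49×389 + 4.96×55 + 69.23×26 = 579.61 + 272.8 + 1799.98 = 2652.39
ΣP(Q1 2014)Q(Q1 2014) = 1.62×389 + 4.35×55 + 72.69×26 = 630.18 + 239.25 + 1889.94 = 2759.37
link = 2652.39/2759.37 = 0.961230
Link Q2 2014→Q3 2014:
ΣP(Q3 2014)Q(Q2 2014) = 1.51×468 + 5.50×55 + 78.66×29 = 706.68 + 302.5 + 2281.14 = 3290.32
ΣP(Q2 2014)Q(Q2 2014) = 1.49×468 + 4.96×55 + 69.23×29 = 697.32 + 272.8 + 2007.67 = 2977.79
link = 3290.32/2977.79 = 1.104954
Chained index = 100 × 0.961230 × 1.104954 = 106.2115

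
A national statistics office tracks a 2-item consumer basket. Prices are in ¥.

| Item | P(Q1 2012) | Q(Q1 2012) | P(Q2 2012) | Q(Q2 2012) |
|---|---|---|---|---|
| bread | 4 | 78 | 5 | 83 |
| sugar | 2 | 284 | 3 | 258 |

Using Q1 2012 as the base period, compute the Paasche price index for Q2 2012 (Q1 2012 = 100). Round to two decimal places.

Paasche price index uses current-period quantities as weights.
ΣP(Q2 2012)·Q(Q2 2012) = 5×83 + 3×258 = 415 + 774 = 1189
ΣP(Q1 2012)·Q(Q2 2012) = 4×83 + 2×258 = 332 + 516 = 848
Index = 1189 / 848 × 100 = 140.2123

140.21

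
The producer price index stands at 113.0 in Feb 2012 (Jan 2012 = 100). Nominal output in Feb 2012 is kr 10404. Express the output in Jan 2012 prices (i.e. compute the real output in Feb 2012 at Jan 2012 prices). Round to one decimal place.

9207.1

Real = Nominal ÷ (Index/100) = 10404 ÷ (113.0/100)
     = 10404 ÷ 1.130 = 9207.0796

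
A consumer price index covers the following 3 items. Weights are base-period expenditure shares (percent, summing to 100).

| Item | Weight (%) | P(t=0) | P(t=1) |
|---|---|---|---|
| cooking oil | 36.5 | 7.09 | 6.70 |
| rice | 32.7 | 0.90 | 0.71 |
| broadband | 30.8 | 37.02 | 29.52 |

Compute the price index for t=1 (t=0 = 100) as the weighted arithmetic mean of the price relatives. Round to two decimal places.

84.85

cooking oil: 36.5 × (6.70/7.09) = 36.5 × 0.944993 = 34.4922
rice: 32.7 × (0.71/0.90) = 32.7 × 0.788889 = 25.7967
broadband: 30.8 × (29.52/37.02) = 30.8 × 0.797407 = 24.5601
Index = Σ wᵢ·(p₁ᵢ/p₀ᵢ) = 34.4922 + 25.7967 + 24.5601 = 84.8490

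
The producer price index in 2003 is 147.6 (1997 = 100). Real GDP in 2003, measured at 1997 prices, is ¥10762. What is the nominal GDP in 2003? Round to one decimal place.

Nominal = Real × (Index/100) = 10762 × (147.6/100)
        = 10762 × 1.476 = 15884.7120

15884.7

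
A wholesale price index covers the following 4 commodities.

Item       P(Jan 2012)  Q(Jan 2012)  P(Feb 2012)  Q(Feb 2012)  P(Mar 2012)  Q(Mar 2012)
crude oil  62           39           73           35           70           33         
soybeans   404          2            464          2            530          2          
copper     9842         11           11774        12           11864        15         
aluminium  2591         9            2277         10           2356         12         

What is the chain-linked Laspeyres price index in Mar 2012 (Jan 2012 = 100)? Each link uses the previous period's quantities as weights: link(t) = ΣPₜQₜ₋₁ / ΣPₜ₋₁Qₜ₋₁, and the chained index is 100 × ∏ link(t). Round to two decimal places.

115.37

Link Jan 2012→Feb 2012:
ΣP(Feb 2012)Q(Jan 2012) = 73×39 + 464×2 + 11774×11 + 2277×9 = 2847 + 928 + 129514 + 20493 = 153782
ΣP(Jan 2012)Q(Jan 2012) = 62×39 + 404×2 + 9842×11 + 2591×9 = 2418 + 808 + 108262 + 23319 = 134807
link = 153782/134807 = 1.140757
Link Feb 2012→Mar 2012:
ΣP(Mar 2012)Q(Feb 2012) = 70×35 + 530×2 + 11864×12 + 2356×10 = 2450 + 1060 + 142368 + 23560 = 169438
ΣP(Feb 2012)Q(Feb 2012) = 73×35 + 464×2 + 11774×12 + 2277×10 = 2555 + 928 + 141288 + 22770 = 167541
link = 169438/167541 = 1.011323
Chained index = 100 × 1.140757 × 1.011323 = 115.3673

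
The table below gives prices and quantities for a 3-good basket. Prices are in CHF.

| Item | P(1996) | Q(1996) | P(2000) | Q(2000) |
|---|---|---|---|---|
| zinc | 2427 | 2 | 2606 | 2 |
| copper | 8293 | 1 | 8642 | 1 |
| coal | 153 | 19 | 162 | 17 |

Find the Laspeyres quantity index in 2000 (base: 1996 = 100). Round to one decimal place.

98.1

Laspeyres quantity index uses base-period prices as weights.
ΣP(1996)·Q(2000) = 2427×2 + 8293×1 + 153×17 = 4854 + 8293 + 2601 = 15748
ΣP(1996)·Q(1996) = 2427×2 + 8293×1 + 153×19 = 4854 + 8293 + 2907 = 16054
Index = 15748 / 16054 × 100 = 98.0939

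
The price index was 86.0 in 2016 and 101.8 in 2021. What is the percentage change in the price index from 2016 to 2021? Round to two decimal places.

Change = (101.8 − 86.0) / 86.0 × 100
       = 15.8 / 86.0 × 100 = 18.3721%

18.37%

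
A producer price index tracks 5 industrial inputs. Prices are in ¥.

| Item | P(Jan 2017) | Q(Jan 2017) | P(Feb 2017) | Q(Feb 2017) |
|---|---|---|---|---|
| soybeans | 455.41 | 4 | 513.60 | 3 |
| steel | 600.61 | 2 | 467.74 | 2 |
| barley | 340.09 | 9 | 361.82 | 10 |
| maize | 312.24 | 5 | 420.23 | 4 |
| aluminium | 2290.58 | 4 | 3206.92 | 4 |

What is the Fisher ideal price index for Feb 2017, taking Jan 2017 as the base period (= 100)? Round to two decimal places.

125.89

Laspeyres component (base-period weights):
ΣP(Feb 2017)Q(Jan 2017) = 513.60×4 + 467.74×2 + 361.82×9 + 420.23×5 + 3206.92×4 = 2054.4 + 935.48 + 3256.38 + 2101.15 + 12827.68 = 21175.09
ΣP(Jan 2017)Q(Jan 2017) = 455.41×4 + 600.61×2 + 340.09×9 + 312.24×5 + 2290.58×4 = 1821.64 + 1201.22 + 3060.81 + 1561.2 + 9162.32 = 16807.19
L = 21175.09 / 16807.19 × 100 = 125.9883
Paasche component (current-period weights):
ΣP(Feb 2017)Q(Feb 2017) = 513.60×3 + 467.74×2 + 361.82×10 + 420.23×4 + 3206.92×4 = 1540.8 + 935.48 + 3618.2 + 1680.92 + 12827.68 = 20603.08
ΣP(Jan 2017)Q(Feb 2017) = 455.41×3 + 600.61×2 + 340.09×10 + 312.24×4 + 2290.58×4 = 1366.23 + 1201.22 + 3400.9 + 1248.96 + 9162.32 = 16379.63
P = 20603.08 / 16379.63 × 100 = 125.7848
Fisher = √(L × P) = √(125.9883 × 125.7848) = 125.8865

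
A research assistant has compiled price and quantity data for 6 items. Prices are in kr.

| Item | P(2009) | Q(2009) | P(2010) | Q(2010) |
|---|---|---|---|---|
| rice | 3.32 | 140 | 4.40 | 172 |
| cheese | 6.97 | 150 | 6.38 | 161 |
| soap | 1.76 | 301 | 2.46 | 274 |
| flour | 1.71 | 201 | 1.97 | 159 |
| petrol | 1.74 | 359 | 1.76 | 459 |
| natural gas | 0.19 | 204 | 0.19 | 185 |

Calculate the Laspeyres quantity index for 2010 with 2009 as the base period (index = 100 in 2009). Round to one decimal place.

107.7

Laspeyres quantity index uses base-period prices as weights.
ΣP(2009)·Q(2010) = 3.32×172 + 6.97×161 + 1.76×274 + 1.71×159 + 1.74×459 + 0.19×185 = 571.04 + 1122.17 + 482.24 + 271.89 + 798.66 + 35.15 = 3281.15
ΣP(2009)·Q(2009) = 3.32×140 + 6.97×150 + 1.76×301 + 1.71×201 + 1.74×359 + 0.19×204 = 464.8 + 1045.5 + 529.76 + 343.71 + 624.66 + 38.76 = 3047.19
Index = 3281.15 / 3047.19 × 100 = 107.6779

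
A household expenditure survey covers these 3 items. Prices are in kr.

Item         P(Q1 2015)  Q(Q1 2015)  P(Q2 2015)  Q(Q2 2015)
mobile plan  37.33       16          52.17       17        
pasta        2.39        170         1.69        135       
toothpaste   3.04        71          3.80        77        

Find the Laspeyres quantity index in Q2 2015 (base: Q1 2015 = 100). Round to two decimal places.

97.70

Laspeyres quantity index uses base-period prices as weights.
ΣP(Q1 2015)·Q(Q2 2015) = 37.33×17 + 2.39×135 + 3.04×77 = 634.61 + 322.65 + 234.08 = 1191.34
ΣP(Q1 2015)·Q(Q1 2015) = 37.33×16 + 2.39×170 + 3.04×71 = 597.28 + 406.3 + 215.84 = 1219.42
Index = 1191.34 / 1219.42 × 100 = 97.6973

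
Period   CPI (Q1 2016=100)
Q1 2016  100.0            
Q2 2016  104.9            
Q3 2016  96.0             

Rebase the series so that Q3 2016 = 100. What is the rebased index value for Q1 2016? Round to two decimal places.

Rebased(Q1 2016) = 100.0 / 96.0 × 100 = 104.1667

104.17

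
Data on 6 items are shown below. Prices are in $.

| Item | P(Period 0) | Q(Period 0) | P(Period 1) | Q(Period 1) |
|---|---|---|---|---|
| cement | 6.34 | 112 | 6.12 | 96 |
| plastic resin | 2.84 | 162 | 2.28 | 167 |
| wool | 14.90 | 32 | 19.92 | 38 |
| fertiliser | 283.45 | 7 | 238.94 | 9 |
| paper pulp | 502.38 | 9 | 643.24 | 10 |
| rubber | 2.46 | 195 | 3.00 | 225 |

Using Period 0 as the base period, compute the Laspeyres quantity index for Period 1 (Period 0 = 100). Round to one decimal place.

Laspeyres quantity index uses base-period prices as weights.
ΣP(Period 0)·Q(Period 1) = 6.34×96 + 2.84×167 + 14.90×38 + 283.45×9 + 502.38×10 + 2.46×225 = 608.64 + 474.28 + 566.2 + 2551.05 + 5023.8 + 553.5 = 9777.47
ΣP(Period 0)·Q(Period 0) = 6.34×112 + 2.84×162 + 14.90×32 + 283.45×7 + 502.38×9 + 2.46×195 = 710.08 + 460.08 + 476.8 + 1984.15 + 4521.42 + 479.7 = 8632.23
Index = 9777.47 / 8632.23 × 100 = 113.2670

113.3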